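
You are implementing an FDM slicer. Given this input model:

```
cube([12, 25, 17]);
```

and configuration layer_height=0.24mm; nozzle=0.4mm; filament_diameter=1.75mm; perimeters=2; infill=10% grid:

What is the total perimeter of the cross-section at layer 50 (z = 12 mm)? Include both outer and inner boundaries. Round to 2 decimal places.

At z = 12 mm: the 12×25 cube contributes its full rectangle (perimeter 74.00 mm). Overall, the cross-section is a single solid region. Total boundary length (outer) = 74.00 mm.

74.00 mm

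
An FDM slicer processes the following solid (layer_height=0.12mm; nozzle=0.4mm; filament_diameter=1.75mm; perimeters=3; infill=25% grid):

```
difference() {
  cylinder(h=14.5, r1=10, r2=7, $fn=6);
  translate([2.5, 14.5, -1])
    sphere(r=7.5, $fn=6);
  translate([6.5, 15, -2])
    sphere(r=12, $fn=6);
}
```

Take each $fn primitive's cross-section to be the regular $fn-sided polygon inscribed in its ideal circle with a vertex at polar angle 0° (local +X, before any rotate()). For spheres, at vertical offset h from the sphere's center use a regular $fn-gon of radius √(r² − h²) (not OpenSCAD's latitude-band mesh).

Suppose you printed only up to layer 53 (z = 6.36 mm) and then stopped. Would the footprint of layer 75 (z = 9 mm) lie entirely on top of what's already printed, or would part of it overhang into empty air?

entirely on top

Compare the two slices. At z = 6.36: the cone: at t=0.439 of its height the radius interpolates to r₁+(r₂−r₁)t = 8.684, giving a regular 6-gon of that circumradius (area = (6/2)·8.684²·sin(360°/6) = 195.93 mm²); the r=7.5 sphere at (2.5, 14.5) slices to a regular 6-gon of circumradius 1.442 (√(r²−h²) with h=7.36 from center) (area = (6/2)·1.442²·sin(360°/6) = 5.41 mm²); the r=12 sphere at (6.5, 15) contributes a regular 6-gon of circumradius √(12²−8.36²) = 8.609 (area = (6/2)·8.609²·sin(360°/6) = 192.54 mm²); After the difference (first − rest): starting from the cone (195.93 mm²), the r=7.5 sphere at (2.5, 14.5) misses the remaining region (no effect); the r=12 sphere at (6.5, 15) misses the remaining region (no effect) — area = 195.93 mm². At z = 9: the cone: at t=0.621 of its height the radius interpolates to r₁+(r₂−r₁)t = 8.138, giving a regular 6-gon of that circumradius (area = (6/2)·8.138²·sin(360°/6) = 172.06 mm²); the sphere at (2.5, 14.5) is not intersected at this z (|z−center|=10.000 > r=7.5); the sphere at (6.5, 15): section is a regular 6-gon, circumradius = √(r²−h²) = √(12²−11²) = 4.796 (area = (6/2)·4.796²·sin(360°/6) = 59.76 mm²); Subtracting the remaining from the first: starting from the cone (172.06 mm²), the r=12 sphere at (6.5, 15) misses the remaining region (no effect) — area = 172.06 mm². Checking containment: the cross-section at z = 9 is a subset of the cross-section at z = 6.36.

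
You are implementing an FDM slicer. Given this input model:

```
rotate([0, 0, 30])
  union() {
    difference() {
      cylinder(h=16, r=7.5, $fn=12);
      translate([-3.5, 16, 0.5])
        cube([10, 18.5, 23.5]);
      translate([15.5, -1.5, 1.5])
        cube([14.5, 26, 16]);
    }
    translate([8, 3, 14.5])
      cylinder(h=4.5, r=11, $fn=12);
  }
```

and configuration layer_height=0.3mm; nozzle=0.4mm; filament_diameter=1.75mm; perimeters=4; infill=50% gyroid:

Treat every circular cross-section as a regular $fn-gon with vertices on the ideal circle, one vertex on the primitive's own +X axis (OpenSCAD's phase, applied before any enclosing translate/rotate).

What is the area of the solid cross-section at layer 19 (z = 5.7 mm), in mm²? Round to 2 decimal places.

168.75 mm²

At z = 5.7 mm: the r=7.5 cylinder contributes a regular 12-gon of circumradius 7.5 (area = (12/2)·7.500²·sin(360°/12) = 168.75 mm²); the 10×18.5 cube at (-3.5, 16) contributes its full rectangle (area 185.00 mm²); the cube at (15.5, -1.5) is present — its section is the full 14.5×26 rectangle (area 377.00 mm²); Subtracting the remaining from the first: starting from the r=7.5 cylinder (168.75 mm²), the 10×18.5 cube at (-3.5, 16) misses the remaining region (no effect); the 14.5×26 cube at (15.5, -1.5) misses the remaining region (no effect) — area = 168.75 mm²; the cylinder at (8, 3) is not intersected at this z (z outside [14.5, 19]); Merging all regions: only that combined region is present, so the union is just that shape — area = 168.75 mm²; (rotated 30° about Z; rotation is an isometry so areas/perimeters/island counts are preserved). Overall, the cross-section is a single solid region. Net area = 168.75 mm².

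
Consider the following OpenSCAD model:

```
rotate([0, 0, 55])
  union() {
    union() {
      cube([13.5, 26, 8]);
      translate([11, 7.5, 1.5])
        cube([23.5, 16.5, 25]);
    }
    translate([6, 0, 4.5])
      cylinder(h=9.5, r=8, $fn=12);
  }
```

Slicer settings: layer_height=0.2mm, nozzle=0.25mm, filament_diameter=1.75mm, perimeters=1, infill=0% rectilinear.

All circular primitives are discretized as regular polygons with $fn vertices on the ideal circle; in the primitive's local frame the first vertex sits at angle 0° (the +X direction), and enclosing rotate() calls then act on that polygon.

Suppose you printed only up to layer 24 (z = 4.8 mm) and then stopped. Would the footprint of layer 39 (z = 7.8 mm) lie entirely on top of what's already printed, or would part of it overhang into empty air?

entirely on top

Compare the two slices. At z = 4.8: the 13.5×26 cube contributes its full rectangle (area 351.00 mm²); the cube at (11, 7.5) (footprint 23.5×16.5) is included at this height (area 387.75 mm²); Combining (union): the regions partially overlap — summed areas 738.75 mm² minus the doubly-counted overlap 41.25 mm² gives 697.50 mm² — area = 697.50 mm²; the cylinder at (6, 0): section is a regular 12-gon, circumradius r=8 (area = (12/2)·8.000²·sin(360°/12) = 192.00 mm²); Combining (union): the regions partially overlap — summed areas 889.50 mm² minus the doubly-counted overlap 89.25 mm² gives 800.25 mm² — area = 800.25 mm²; (whole slice rotated 55° about Z — lengths, areas and connectivity unchanged). At z = 7.8: the 13.5×26 cube contributes its full rectangle (area 351.00 mm²); the 23.5×16.5 cube at (11, 7.5) contributes its full rectangle (area 387.75 mm²); Combining (union): the regions partially overlap — summed areas 738.75 mm² minus the doubly-counted overlap 41.25 mm² gives 697.50 mm² — area = 697.50 mm²; the r=8 cylinder at (6, 0) gives a regular 12-gon of circumradius 8 (constant along its height) (area = (12/2)·8.000²·sin(360°/12) = 192.00 mm²); Combining (union): the regions partially overlap — summed areas 889.50 mm² minus the doubly-counted overlap 89.25 mm² gives 800.25 mm² — area = 800.25 mm²; (whole slice rotated 55° about Z — lengths, areas and connectivity unchanged). Checking containment: the cross-section at z = 7.8 is a subset of the cross-section at z = 4.8.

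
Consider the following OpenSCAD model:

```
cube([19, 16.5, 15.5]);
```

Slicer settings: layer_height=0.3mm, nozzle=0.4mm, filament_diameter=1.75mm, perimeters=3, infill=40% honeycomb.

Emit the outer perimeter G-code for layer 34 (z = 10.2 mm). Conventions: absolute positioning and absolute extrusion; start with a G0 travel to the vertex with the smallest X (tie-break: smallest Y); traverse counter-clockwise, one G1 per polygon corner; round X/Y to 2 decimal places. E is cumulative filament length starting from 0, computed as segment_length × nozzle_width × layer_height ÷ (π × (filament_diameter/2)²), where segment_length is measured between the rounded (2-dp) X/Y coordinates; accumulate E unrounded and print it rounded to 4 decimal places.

At z = 10.2 mm: the cube (footprint 19×16.5) is included at this height. The outline is a single polygon with 4 vertices. Extrusion per mm of travel: 0.4 × 0.3 / (π × 0.875²) = 0.049890. Accumulating E over each segment gives final E = 3.5422.

G0 X0.00 Y0.00 Z10.20
G1 X19.00 Y0.00 E0.9479
G1 X19.00 Y16.50 E1.7711
G1 X0.00 Y16.50 E2.7190
G1 X0.00 Y0.00 E3.5422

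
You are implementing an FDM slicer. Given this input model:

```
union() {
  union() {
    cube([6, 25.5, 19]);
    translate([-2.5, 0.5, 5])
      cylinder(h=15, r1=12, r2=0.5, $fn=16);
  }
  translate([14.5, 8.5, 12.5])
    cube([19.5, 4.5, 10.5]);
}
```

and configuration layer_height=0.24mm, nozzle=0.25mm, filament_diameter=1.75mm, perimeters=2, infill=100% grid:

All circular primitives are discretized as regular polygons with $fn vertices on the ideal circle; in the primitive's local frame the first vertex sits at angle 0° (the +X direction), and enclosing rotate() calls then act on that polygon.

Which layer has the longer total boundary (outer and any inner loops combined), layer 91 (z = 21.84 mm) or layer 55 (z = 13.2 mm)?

Layer 91 (z = 21.84): the cube is absent (z outside [0, 19]); the cone at (-2.5, 0.5) is absent (z outside [5, 20]); Taking the union: nothing is present at this height; the cube at (14.5, 8.5) (footprint 19.5×4.5) is included at this height (perimeter 48.00 mm); Combining (union): only the 19.5×4.5 cube at (14.5, 8.5) is present, so the union is just that shape — boundary = 48.00 mm. So its perimeter = 48.00 mm. Layer 55 (z = 13.2): the 6×25.5 cube contributes its full rectangle (perimeter 63.00 mm); the cone at (-2.5, 0.5) (r1=12→r2=0.5) has section circumradius 5.713 here — a regular 16-gon (perimeter = 2·16·5.713·sin(180°/16) = 35.67 mm); Taking the union: the regions partially overlap (shared area 12.93 mm²), so the edge portions inside another operand are dropped and the merged outline is re-measured after clipping — boundary = 83.16 mm; the cube at (14.5, 8.5) is present — its section is the full 19.5×4.5 rectangle (perimeter 48.00 mm); Taking the union: the 2 present regions are separate (no shared area or edge), so areas and boundary lengths simply add and each stays a separate island — boundary = 131.16 mm. So its perimeter = 131.16 mm. Layer 55 is larger (131.16 vs 48.00 mm).

layer 55 (z = 13.2 mm)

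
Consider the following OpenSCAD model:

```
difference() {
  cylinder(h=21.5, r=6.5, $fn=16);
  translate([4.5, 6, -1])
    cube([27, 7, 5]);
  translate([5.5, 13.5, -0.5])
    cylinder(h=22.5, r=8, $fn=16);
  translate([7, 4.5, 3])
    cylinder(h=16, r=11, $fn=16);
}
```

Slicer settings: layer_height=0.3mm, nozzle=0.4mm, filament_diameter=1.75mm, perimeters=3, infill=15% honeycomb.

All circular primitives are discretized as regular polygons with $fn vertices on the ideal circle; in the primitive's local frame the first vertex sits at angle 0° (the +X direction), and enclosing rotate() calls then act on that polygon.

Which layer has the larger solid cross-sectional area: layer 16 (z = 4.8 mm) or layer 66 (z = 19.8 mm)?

Layer 16 (z = 4.8): the cylinder: section is a regular 16-gon, circumradius r=6.5 (area = (16/2)·6.500²·sin(360°/16) = 129.35 mm²); the cube at (4.5, 6) is absent (z outside [-1, 4]); the cylinder at (5.5, 13.5): section is a regular 16-gon, circumradius r=8 (area = (16/2)·8.000²·sin(360°/16) = 195.93 mm²); the cylinder at (7, 4.5): section is a regular 16-gon, circumradius r=11 (area = (16/2)·11.000²·sin(360°/16) = 370.44 mm²); Subtracting the remaining from the first: starting from the r=6.5 cylinder (129.35 mm²), the r=8 cylinder at (5.5, 13.5) misses the remaining region (no effect); the r=11 cylinder at (7, 4.5) partially overlaps it — only the 88.67 mm² overlap (of its 370.44 mm²) is removed, clipping the outline — area = 40.67 mm². So its area = 40.67 mm². Layer 66 (z = 19.8): the cylinder: section is a regular 16-gon, circumradius r=6.5 (area = (16/2)·6.500²·sin(360°/16) = 129.35 mm²); the cube at (4.5, 6) is absent (z outside [-1, 4]); the cylinder at (5.5, 13.5): section is a regular 16-gon, circumradius r=8 (area = (16/2)·8.000²·sin(360°/16) = 195.93 mm²); the cylinder at (7, 4.5) is not intersected at this z (z outside [3, 19]); Subtracting the remaining from the first: starting from the r=6.5 cylinder (129.35 mm²), the r=8 cylinder at (5.5, 13.5) misses the remaining region (no effect) — area = 129.35 mm². So its area = 129.35 mm². Layer 66 is larger (129.35 vs 40.67 mm²).

layer 66 (z = 19.8 mm)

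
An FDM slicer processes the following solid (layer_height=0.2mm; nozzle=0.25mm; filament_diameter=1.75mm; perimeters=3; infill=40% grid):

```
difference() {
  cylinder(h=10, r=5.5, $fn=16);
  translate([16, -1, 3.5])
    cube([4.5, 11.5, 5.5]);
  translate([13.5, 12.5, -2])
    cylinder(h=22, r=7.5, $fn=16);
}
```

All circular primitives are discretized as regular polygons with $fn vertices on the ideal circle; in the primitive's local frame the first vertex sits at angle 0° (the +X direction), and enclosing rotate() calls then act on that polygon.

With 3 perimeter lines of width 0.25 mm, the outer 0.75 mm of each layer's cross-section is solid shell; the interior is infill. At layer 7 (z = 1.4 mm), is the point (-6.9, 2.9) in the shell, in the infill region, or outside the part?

outside

At z = 1.4 mm: the r=5.5 cylinder contributes a regular 16-gon of circumradius 5.5; the cube at (16, -1) is not intersected at this z (z outside [3.5, 9]); the r=7.5 cylinder at (13.5, 12.5) contributes a regular 16-gon of circumradius 7.5; After the difference (first − rest): starting from the r=5.5 cylinder, the r=7.5 cylinder at (13.5, 12.5) misses the remaining region (no effect) — 1 connected region. Overall, the cross-section is a single solid region. The nearest boundary edge runs (-5.50, 0.00)→(-5.08, 2.10); distance from the point to it = 1.98 mm. The point is not inside any of the regions above, so it lies outside the cross-section (1.98 mm from the nearest boundary).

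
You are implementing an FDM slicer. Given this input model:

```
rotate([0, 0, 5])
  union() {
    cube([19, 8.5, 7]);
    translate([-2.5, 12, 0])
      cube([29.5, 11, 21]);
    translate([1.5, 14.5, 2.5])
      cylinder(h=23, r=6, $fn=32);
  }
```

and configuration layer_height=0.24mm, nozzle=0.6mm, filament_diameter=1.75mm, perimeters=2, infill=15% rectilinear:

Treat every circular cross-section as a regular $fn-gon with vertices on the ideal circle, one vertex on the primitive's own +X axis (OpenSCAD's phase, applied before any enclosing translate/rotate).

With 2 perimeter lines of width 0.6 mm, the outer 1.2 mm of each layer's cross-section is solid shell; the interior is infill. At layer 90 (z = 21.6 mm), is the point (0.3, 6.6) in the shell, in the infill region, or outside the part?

At z = 21.6 mm: the cube is absent (z outside [0, 7]); the cube at (-2.5, 12) does not reach this height (z outside [0, 21]); the cylinder at (1.5, 14.5): section is a regular 32-gon, circumradius r=6; Taking the union: only the r=6 cylinder at (1.5, 14.5) is present, so the union is just that shape — 1 connected region; (rotated 5° about Z; rotation is an isometry so areas/perimeters/island counts are preserved). Overall, the cross-section is a single solid region. Undo the 5° rotation: the query point maps to (0.874, 6.549) in the un-rotated model frame. The nearest boundary edge runs (0.33, 8.62)→(1.50, 8.50); distance from the point to it = 2.00 mm. The point is not inside any of the regions above, so it lies outside the cross-section (2.00 mm from the nearest boundary).

outside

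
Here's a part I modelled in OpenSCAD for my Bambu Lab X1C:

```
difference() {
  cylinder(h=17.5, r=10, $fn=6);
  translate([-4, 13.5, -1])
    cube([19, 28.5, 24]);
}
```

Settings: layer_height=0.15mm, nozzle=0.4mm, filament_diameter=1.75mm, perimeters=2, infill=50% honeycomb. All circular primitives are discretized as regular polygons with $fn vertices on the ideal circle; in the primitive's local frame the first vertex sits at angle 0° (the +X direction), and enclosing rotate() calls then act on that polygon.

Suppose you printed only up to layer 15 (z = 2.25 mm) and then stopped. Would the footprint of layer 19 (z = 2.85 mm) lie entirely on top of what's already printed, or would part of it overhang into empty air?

Compare the two slices. At z = 2.25: the r=10 cylinder contributes a regular 6-gon of circumradius 10 (area = (6/2)·10.000²·sin(360°/6) = 259.81 mm²); the cube at (-4, 13.5) is present — its section is the full 19×28.5 rectangle (area 541.50 mm²); Taking the first minus the rest: starting from the r=10 cylinder (259.81 mm²), the 19×28.5 cube at (-4, 13.5) misses the remaining region (no effect) — area = 259.81 mm². At z = 2.85: the r=10 cylinder contributes a regular 6-gon of circumradius 10 (area = (6/2)·10.000²·sin(360°/6) = 259.81 mm²); the cube at (-4, 13.5) (footprint 19×28.5) is included at this height (area 541.50 mm²); Subtracting the remaining from the first: starting from the r=10 cylinder (259.81 mm²), the 19×28.5 cube at (-4, 13.5) misses the remaining region (no effect) — area = 259.81 mm². Checking containment: the cross-section at z = 2.85 is a subset of the cross-section at z = 2.25.

entirely on top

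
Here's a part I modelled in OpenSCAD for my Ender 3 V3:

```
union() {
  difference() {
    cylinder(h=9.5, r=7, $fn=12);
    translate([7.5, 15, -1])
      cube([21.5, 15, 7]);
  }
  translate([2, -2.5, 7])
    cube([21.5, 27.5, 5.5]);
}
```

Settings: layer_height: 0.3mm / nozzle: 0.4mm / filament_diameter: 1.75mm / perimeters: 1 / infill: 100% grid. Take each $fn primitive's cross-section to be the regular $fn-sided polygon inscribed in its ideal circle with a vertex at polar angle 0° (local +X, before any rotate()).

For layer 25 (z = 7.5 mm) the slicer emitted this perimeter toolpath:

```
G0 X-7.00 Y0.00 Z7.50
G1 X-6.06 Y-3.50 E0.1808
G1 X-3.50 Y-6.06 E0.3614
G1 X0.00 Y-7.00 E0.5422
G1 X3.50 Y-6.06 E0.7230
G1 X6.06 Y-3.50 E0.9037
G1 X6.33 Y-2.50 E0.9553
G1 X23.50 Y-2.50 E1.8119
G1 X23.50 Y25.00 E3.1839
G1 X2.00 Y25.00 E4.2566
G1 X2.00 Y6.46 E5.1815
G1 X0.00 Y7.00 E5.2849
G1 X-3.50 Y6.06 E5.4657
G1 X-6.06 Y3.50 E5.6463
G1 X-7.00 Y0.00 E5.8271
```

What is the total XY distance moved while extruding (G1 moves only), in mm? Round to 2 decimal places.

116.80 mm

Sum the Euclidean lengths of each G1 segment: total = 116.80 mm.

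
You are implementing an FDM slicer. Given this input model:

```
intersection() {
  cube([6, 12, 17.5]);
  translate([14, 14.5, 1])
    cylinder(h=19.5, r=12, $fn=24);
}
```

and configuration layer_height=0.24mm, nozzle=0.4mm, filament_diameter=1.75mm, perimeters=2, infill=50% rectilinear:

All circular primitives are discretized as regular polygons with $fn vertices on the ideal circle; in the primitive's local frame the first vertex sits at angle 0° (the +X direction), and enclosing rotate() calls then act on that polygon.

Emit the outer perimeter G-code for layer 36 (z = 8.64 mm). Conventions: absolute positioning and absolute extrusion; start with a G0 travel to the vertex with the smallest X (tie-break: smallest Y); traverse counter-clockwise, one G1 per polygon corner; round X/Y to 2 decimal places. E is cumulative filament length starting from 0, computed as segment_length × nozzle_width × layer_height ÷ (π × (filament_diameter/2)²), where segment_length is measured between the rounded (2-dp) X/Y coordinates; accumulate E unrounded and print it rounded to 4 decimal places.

At z = 8.64 mm: the cube is present — its section is the full 6×12 rectangle; the r=12 cylinder at (14, 14.5) contributes a regular 24-gon of circumradius 12; After intersecting: the r=12 cylinder at (14, 14.5) partially overlaps the 6×12 cube; clipping to the common part keeps 14.52 mm² — 1 connected region. The outline is a single polygon with 6 vertices. Extrusion per mm of travel: 0.4 × 0.24 / (π × 0.875²) = 0.039912. Accumulating E over each segment gives final E = 0.6993.

G0 X2.33 Y12.00 Z8.64
G1 X2.41 Y11.39 E0.0246
G1 X3.61 Y8.50 E0.1494
G1 X5.51 Y6.01 E0.2745
G1 X6.00 Y5.64 E0.2990
G1 X6.00 Y12.00 E0.5528
G1 X2.33 Y12.00 E0.6993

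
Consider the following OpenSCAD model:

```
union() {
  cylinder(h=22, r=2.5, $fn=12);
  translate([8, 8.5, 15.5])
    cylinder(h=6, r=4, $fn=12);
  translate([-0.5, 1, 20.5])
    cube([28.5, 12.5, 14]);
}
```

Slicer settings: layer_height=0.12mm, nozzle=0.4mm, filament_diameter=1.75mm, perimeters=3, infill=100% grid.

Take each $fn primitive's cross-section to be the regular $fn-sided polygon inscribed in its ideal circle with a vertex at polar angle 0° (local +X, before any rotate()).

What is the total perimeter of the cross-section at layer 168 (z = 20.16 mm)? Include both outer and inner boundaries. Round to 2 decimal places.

40.38 mm

At z = 20.16 mm: the cylinder: section is a regular 12-gon, circumradius r=2.5 (perimeter = 2·12·2.500·sin(180°/12) = 15.53 mm); the cylinder at (8, 8.5): section is a regular 12-gon, circumradius r=4 (perimeter = 2·12·4.000·sin(180°/12) = 24.85 mm); the cube at (-0.5, 1) is not intersected at this z (z outside [20.5, 34.5]); Merging all regions: the 2 present regions are separate (no shared area or edge), so areas and boundary lengths simply add and each stays a separate island — boundary = 40.38 mm. Overall, the cross-section has 2 separate islands. Total boundary length (outer) = 40.38 mm.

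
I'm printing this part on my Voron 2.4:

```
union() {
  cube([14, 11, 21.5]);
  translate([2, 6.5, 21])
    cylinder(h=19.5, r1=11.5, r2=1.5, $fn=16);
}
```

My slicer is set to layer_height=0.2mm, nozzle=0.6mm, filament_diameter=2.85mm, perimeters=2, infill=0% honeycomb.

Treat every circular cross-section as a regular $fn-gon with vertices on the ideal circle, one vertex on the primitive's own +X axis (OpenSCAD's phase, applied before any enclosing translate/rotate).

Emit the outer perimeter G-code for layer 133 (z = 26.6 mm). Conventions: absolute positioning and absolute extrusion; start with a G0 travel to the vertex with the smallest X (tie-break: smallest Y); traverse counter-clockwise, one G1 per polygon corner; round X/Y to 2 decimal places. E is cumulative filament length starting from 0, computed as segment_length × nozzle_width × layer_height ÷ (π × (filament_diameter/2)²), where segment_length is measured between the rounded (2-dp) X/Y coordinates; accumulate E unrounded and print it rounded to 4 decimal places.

G0 X-6.63 Y6.50 Z26.60
G1 X-5.97 Y3.20 E0.0633
G1 X-4.10 Y0.40 E0.1266
G1 X-1.30 Y-1.47 E0.1900
G1 X2.00 Y-2.13 E0.2533
G1 X5.30 Y-1.47 E0.3166
G1 X8.10 Y0.40 E0.3799
G1 X9.97 Y3.20 E0.4433
G1 X10.63 Y6.50 E0.5066
G1 X9.97 Y9.80 E0.5699
G1 X8.10 Y12.60 E0.6332
G1 X5.30 Y14.47 E0.6965
G1 X2.00 Y15.13 E0.7598
G1 X-1.30 Y14.47 E0.8231
G1 X-4.10 Y12.60 E0.8865
G1 X-5.97 Y9.80 E0.9498
G1 X-6.63 Y6.50 E1.0131

At z = 26.6 mm: the cube does not reach this height (z outside [0, 21.5]); the cone at (2, 6.5) contributes a regular 16-gon of circumradius 8.628 (interpolated between r1=11.5 and r2=1.5 at t=0.287); Taking the union: only the cone at (2, 6.5) is present, so the union is just that shape — 1 connected region. The outline is a single polygon with 16 vertices. Extrusion per mm of travel: 0.6 × 0.2 / (π × 1.425²) = 0.018811. Accumulating E over each segment gives final E = 1.0131.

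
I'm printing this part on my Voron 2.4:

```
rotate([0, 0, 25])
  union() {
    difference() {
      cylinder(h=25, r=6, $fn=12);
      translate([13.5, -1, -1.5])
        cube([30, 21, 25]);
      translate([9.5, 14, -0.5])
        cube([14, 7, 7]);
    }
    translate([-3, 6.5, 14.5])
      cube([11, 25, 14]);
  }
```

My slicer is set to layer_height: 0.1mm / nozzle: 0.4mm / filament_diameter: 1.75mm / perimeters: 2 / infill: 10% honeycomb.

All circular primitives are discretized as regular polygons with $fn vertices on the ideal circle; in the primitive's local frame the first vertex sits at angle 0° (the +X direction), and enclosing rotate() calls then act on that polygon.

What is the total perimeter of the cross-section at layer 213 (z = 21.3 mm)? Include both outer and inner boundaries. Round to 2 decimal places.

At z = 21.3 mm: the r=6 cylinder contributes a regular 12-gon of circumradius 6 (perimeter = 2·12·6.000·sin(180°/12) = 37.27 mm); the cube at (13.5, -1) is present — its section is the full 30×21 rectangle (perimeter 102.00 mm); the cube at (9.5, 14) is not intersected at this z (z outside [-0.5, 6.5]); Taking the first minus the rest: starting from the r=6 cylinder, the 30×21 cube at (13.5, -1) misses the remaining region (no effect) — boundary = 37.27 mm; the 11×25 cube at (-3, 6.5) contributes its full rectangle (perimeter 72.00 mm); Taking the union: the 2 present regions are separate (no shared area or edge), so areas and boundary lengths simply add and each stays a separate island — boundary = 109.27 mm; (whole slice rotated 25° about Z — lengths, areas and connectivity unchanged). Overall, the cross-section has 2 separate islands. Total boundary length (outer) = 109.27 mm.

109.27 mm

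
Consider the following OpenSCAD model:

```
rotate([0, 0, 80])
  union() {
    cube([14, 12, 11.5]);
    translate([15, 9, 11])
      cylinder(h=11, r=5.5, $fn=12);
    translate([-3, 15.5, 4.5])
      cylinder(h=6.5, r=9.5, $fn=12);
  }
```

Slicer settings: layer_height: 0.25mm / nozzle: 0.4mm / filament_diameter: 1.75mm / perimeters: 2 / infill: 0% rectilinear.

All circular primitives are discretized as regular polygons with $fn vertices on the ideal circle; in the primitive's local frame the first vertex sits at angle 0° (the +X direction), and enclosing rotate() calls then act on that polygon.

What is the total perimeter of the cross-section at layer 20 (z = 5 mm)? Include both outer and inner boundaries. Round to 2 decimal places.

At z = 5 mm: the cube (footprint 14×12) is included at this height (perimeter 52.00 mm); the cylinder at (15, 9) is not intersected at this z (z outside [11, 22]); the cylinder at (-3, 15.5): section is a regular 12-gon, circumradius r=9.5 (perimeter = 2·12·9.500·sin(180°/12) = 59.01 mm); Combining (union): the regions partially overlap (shared area 19.28 mm²), so the edge portions inside another operand are dropped and the merged outline is re-measured after clipping — boundary = 92.23 mm; (rotated 80° about Z; rotation is an isometry so areas/perimeters/island counts are preserved). Overall, the cross-section is a single solid region. Total boundary length (outer) = 92.23 mm.

92.23 mm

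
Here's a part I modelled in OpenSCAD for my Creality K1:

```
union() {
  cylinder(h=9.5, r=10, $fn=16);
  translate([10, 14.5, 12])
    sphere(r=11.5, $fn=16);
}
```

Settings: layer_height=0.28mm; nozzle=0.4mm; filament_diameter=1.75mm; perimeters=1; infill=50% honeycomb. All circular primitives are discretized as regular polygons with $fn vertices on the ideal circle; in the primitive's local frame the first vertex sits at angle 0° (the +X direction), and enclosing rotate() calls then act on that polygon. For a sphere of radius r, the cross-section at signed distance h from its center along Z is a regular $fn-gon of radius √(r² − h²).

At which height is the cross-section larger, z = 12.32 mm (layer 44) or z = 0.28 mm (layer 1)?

layer 44 (z = 12.32 mm)

Layer 44 (z = 12.32): the cylinder is absent (z outside [0, 9.5]); the r=11.5 sphere at (10, 14.5) contributes a regular 16-gon of circumradius √(11.5²−0.32²) = 11.496 (area = (16/2)·11.496²·sin(360°/16) = 404.57 mm²); Combining (union): only the r=11.5 sphere at (10, 14.5) is present, so the union is just that shape — area = 404.57 mm². So its area = 404.57 mm². Layer 1 (z = 0.28): the r=10 cylinder contributes a regular 16-gon of circumradius 10 (area = (16/2)·10.000²·sin(360°/16) = 306.15 mm²); the sphere at (10, 14.5) is not intersected at this z (|z−center|=11.720 > r=11.5); Combining (union): only the r=10 cylinder is present, so the union is just that shape — area = 306.15 mm². So its area = 306.15 mm². Layer 44 is larger (404.57 vs 306.15 mm²).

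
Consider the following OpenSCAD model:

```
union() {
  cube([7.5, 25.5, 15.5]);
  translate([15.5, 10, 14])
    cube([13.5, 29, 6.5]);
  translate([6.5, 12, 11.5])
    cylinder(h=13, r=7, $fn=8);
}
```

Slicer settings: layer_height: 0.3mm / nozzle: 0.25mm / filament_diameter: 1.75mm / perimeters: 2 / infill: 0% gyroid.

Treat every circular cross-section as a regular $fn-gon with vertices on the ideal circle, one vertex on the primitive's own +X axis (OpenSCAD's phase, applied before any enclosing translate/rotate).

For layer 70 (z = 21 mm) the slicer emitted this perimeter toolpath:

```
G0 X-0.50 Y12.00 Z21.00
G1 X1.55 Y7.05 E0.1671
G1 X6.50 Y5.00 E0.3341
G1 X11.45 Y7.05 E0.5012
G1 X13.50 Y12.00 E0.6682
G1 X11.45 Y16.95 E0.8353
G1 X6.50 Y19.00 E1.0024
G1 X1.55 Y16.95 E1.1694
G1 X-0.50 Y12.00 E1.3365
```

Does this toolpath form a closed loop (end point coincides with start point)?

Start point (G0): (-0.50, 12.00). End point (last G1): the path returns to the start — closed.

yes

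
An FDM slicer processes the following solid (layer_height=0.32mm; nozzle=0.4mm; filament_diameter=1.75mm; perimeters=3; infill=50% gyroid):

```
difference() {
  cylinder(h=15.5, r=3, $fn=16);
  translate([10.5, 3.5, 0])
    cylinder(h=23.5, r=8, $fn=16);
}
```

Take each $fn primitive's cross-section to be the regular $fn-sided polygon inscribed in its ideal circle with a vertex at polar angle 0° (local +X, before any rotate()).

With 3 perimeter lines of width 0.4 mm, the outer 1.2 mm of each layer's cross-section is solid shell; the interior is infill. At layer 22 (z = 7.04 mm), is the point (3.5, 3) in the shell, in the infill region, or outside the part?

At z = 7.04 mm: the cylinder: section is a regular 16-gon, circumradius r=3; the r=8 cylinder at (10.5, 3.5) contributes a regular 16-gon of circumradius 8; Subtracting the remaining from the first: starting from the r=3 cylinder, the r=8 cylinder at (10.5, 3.5) misses the remaining region (no effect) — 1 connected region. Overall, the cross-section is a single solid region. The nearest boundary edge runs (2.12, 2.12)→(2.77, 1.15); distance from the point to it = 1.63 mm. The point is not inside any of the regions above, so it lies outside the cross-section (1.63 mm from the nearest boundary).

outside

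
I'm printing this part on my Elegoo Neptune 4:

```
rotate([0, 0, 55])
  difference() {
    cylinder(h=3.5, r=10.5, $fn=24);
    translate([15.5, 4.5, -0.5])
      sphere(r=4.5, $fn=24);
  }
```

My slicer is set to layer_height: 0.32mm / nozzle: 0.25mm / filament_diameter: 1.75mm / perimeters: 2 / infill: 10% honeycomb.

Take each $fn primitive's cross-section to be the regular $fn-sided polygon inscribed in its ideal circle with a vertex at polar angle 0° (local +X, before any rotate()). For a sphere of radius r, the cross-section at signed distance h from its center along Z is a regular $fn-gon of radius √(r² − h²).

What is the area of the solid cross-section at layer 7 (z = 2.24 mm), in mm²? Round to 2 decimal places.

342.42 mm²

At z = 2.24 mm: the cylinder: section is a regular 24-gon, circumradius r=10.5 (area = (24/2)·10.500²·sin(360°/24) = 342.42 mm²); the r=4.5 sphere at (15.5, 4.5) slices to a regular 24-gon of circumradius 3.570 (√(r²−h²) with h=2.74 from center) (area = (24/2)·3.570²·sin(360°/24) = 39.58 mm²); After the difference (first − rest): starting from the r=10.5 cylinder (342.42 mm²), the r=4.5 sphere at (15.5, 4.5) misses the remaining region (no effect) — area = 342.42 mm²; (whole slice rotated 55° about Z — lengths, areas and connectivity unchanged). Overall, the cross-section is a single solid region. Net area = 342.42 mm².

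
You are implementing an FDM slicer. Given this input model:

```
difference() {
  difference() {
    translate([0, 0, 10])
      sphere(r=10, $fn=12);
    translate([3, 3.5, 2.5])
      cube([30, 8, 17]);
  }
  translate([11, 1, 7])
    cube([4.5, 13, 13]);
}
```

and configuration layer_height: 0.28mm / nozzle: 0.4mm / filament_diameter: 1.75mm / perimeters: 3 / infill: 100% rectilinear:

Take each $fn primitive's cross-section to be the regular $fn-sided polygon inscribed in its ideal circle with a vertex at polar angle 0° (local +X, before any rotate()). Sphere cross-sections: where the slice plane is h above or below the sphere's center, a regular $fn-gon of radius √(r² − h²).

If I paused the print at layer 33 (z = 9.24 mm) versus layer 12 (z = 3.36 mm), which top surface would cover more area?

Layer 33 (z = 9.24): the r=10 sphere slices to a regular 12-gon of circumradius 9.971 (√(r²−h²) with h=0.76 from center) (area = (12/2)·9.971²·sin(360°/12) = 298.27 mm²); the 30×8 cube at (3, 3.5) contributes its full rectangle (area 240.00 mm²); Subtracting the remaining from the first: starting from the r=10 sphere (298.27 mm²), the 30×8 cube at (3, 3.5) partially overlaps it — only the 23.10 mm² overlap (of its 240.00 mm²) is removed, clipping the outline — area = 275.17 mm²; the 4.5×13 cube at (11, 1) contributes its full rectangle (area 58.50 mm²); After the difference (first − rest): starting from that combined region (275.17 mm²), the 4.5×13 cube at (11, 1) misses the remaining region (no effect) — area = 275.17 mm². So its area = 275.17 mm². Layer 12 (z = 3.36): the r=10 sphere slices to a regular 12-gon of circumradius 7.477 (√(r²−h²) with h=6.64 from center) (area = (12/2)·7.477²·sin(360°/12) = 167.73 mm²); the cube at (3, 3.5) (footprint 30×8) is included at this height (area 240.00 mm²); Subtracting the remaining from the first: starting from the r=10 sphere (167.73 mm²), the 30×8 cube at (3, 3.5) partially overlaps it — only the 6.68 mm² overlap (of its 240.00 mm²) is removed, clipping the outline — area = 161.05 mm²; the cube at (11, 1) is absent (z outside [7, 20]); Subtracting the remaining from the first: none of the subtracted shapes is present at this height, so the result so far is unchanged — area = 161.05 mm². So its area = 161.05 mm². Layer 33 is larger (275.17 vs 161.05 mm²).

layer 33 (z = 9.24 mm)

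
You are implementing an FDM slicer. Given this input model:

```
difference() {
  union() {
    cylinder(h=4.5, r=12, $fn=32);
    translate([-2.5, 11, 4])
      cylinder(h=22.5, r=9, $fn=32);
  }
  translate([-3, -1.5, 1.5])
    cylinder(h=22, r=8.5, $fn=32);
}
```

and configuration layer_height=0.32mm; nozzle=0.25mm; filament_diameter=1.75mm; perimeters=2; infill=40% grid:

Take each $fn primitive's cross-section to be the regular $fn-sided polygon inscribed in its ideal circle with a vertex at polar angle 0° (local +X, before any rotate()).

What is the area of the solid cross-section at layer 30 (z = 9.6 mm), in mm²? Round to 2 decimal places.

211.59 mm²

At z = 9.6 mm: the cylinder is absent (z outside [0, 4.5]); the cylinder at (-2.5, 11): section is a regular 32-gon, circumradius r=9 (area = (32/2)·9.000²·sin(360°/32) = 252.84 mm²); Merging all regions: only the r=9 cylinder at (-2.5, 11) is present, so the union is just that shape — area = 252.84 mm²; the cylinder at (-3, -1.5): section is a regular 32-gon, circumradius r=8.5 (area = (32/2)·8.500²·sin(360°/32) = 225.52 mm²); After the difference (first − rest): starting from that combined region (252.84 mm²), the r=8.5 cylinder at (-3, -1.5) partially overlaps it — only the 41.25 mm² overlap (of its 225.52 mm²) is removed, clipping the outline — area = 211.59 mm². Overall, the cross-section is a single solid region. Net area = 211.59 mm².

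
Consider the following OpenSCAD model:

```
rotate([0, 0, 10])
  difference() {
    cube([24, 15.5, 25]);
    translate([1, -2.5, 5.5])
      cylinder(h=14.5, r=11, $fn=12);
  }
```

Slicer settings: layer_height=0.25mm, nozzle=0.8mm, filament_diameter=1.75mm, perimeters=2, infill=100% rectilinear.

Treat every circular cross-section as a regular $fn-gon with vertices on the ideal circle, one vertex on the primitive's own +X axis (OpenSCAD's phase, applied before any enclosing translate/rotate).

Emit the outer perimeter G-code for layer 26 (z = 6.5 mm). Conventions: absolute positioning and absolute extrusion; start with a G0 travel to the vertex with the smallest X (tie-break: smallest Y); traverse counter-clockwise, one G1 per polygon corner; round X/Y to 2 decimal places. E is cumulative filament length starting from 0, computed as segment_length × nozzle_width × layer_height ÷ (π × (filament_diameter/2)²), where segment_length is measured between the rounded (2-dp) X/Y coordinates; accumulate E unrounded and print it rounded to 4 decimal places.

G0 X-2.69 Y15.26 Z6.50
G1 X-1.43 Y8.11 E0.6037
G1 X-0.49 Y8.54 E0.6896
G1 X5.18 Y8.05 E1.1629
G1 X9.85 Y4.78 E1.6369
G1 X11.16 Y1.97 E1.8947
G1 X23.64 Y4.17 E2.9484
G1 X20.94 Y19.43 E4.2370
G1 X-2.69 Y15.26 E6.2322

At z = 6.5 mm: the 24×15.5 cube contributes its full rectangle; the r=11 cylinder at (1, -2.5) contributes a regular 12-gon of circumradius 11; Taking the first minus the rest: starting from the 24×15.5 cube, the r=11 cylinder at (1, -2.5) partially overlaps it — only the 72.45 mm² overlap (of its 363.00 mm²) is removed, clipping the outline — 1 connected region; (whole slice rotated 10° about Z — lengths, areas and connectivity unchanged). The outline is a single polygon with 8 vertices. Extrusion per mm of travel: 0.8 × 0.25 / (π × 0.875²) = 0.083150. Accumulating E over each segment gives final E = 6.2322.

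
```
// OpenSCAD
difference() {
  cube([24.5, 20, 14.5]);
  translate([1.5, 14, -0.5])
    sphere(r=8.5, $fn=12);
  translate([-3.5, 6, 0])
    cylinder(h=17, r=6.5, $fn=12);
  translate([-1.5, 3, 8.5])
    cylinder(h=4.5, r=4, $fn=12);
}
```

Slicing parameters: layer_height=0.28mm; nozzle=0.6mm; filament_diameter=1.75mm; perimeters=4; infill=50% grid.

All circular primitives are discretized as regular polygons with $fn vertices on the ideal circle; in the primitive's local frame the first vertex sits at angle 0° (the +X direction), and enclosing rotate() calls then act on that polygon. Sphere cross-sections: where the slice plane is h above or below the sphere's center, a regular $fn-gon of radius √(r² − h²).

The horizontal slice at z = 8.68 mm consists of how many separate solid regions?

At z = 8.68 mm: the 24.5×20 cube contributes its full rectangle; the sphere at (1.5, 14) does not reach this height (|z−center|=9.180 > r=8.5); the cylinder at (-3.5, 6): section is a regular 12-gon, circumradius r=6.5; the r=4 cylinder at (-1.5, 3) gives a regular 12-gon of circumradius 4 (constant along its height); Subtracting the remaining from the first: starting from the 24.5×20 cube, the r=6.5 cylinder at (-3.5, 6) partially overlaps it — only the 21.20 mm² overlap (of its 126.75 mm²) is removed, clipping the outline; the r=4 cylinder at (-1.5, 3) partially overlaps it — only the 3.21 mm² overlap (of its 48.00 mm²) is removed, clipping the outline — 1 connected region. The result has 1 disconnected region.

1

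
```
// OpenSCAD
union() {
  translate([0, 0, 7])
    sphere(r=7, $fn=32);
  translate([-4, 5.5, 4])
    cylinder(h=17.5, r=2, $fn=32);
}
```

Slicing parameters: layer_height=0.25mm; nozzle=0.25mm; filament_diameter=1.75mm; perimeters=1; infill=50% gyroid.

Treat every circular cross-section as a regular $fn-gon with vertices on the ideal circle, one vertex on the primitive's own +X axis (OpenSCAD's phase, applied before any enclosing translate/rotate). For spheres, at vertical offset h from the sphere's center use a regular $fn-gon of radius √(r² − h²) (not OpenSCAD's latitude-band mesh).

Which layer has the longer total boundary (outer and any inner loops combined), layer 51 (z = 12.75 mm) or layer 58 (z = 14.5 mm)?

Layer 51 (z = 12.75): the r=7 sphere slices to a regular 32-gon of circumradius 3.992 (√(r²−h²) with h=5.75 from center) (perimeter = 2·32·3.992·sin(180°/32) = 25.04 mm); the r=2 cylinder at (-4, 5.5) contributes a regular 32-gon of circumradius 2 (perimeter = 2·32·2.000·sin(180°/32) = 12.55 mm); Taking the union: the 2 present regions are separate (no shared area or edge), so areas and boundary lengths simply add and each stays a separate island — boundary = 37.59 mm. So its perimeter = 37.59 mm. Layer 58 (z = 14.5): the sphere is absent (|z−center|=7.500 > r=7); the r=2 cylinder at (-4, 5.5) gives a regular 32-gon of circumradius 2 (constant along its height) (perimeter = 2·32·2.000·sin(180°/32) = 12.55 mm); Combining (union): only the r=2 cylinder at (-4, 5.5) is present, so the union is just that shape — boundary = 12.55 mm. So its perimeter = 12.55 mm. Layer 51 is larger (37.59 vs 12.55 mm).

layer 51 (z = 12.75 mm)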